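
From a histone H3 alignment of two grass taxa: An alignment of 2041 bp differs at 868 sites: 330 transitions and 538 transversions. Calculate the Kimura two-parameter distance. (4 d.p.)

0.6294

P = 330/2041 ≈ 0.161685 and Q = 538/2041 ≈ 0.263596.
Under the Kimura two-parameter model, d = −½ ln(1 − 2P − Q) − ¼ ln(1 − 2Q).
1 − 2P − Q = 0.413034, giving −½ ln(0.413034) = 0.442113.
1 − 2Q = 0.472808, giving −¼ ln(0.472808) = 0.187266.
d = 0.442113 + 0.187266 = 0.629379.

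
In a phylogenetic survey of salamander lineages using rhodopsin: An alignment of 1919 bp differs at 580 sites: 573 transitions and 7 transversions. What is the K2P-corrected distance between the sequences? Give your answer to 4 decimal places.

P = 573/1919 ≈ 0.298593 and Q = 7/1919 ≈ 0.003648.
Under the Kimura two-parameter model, d = −½ ln(1 − 2P − Q) − ¼ ln(1 − 2Q).
1 − 2P − Q = 0.399166, giving −½ ln(0.399166) = 0.459189.
1 − 2Q = 0.992704, giving −¼ ln(0.992704) = 0.001831.
d = 0.459189 + 0.001831 = 0.461020.

0.4610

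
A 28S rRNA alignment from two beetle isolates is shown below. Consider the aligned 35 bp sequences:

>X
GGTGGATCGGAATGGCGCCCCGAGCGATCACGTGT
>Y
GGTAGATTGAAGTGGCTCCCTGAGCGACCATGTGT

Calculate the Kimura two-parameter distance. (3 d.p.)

0.295

Of 35 sites, 7 differences are transitions and 1 are transversions, so P = 7/35 = 0.2 and Q = 1/35 ≈ 0.028571.
Under the Kimura two-parameter model, d = −½ ln(1 − 2P − Q) − ¼ ln(1 − 2Q).
1 − 2P − Q = 0.571429, giving −½ ln(0.571429) = 0.279808.
1 − 2Q = 0.942858, giving −¼ ln(0.942858) = 0.014710.
d = 0.279808 + 0.014710 = 0.294518.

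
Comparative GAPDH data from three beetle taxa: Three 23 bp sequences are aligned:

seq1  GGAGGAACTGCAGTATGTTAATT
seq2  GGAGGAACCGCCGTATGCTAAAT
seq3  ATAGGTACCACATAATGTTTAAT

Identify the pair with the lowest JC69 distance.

seq1 and seq2

seq1–seq2: 4/23 differ, p = 0.174, d = 0.198.
seq1–seq3: 9/23 differ, p = 0.391, d = 0.553.
seq2–seq3: 9/23 differ, p = 0.391, d = 0.553.
The smallest distance is between seq1 and seq2.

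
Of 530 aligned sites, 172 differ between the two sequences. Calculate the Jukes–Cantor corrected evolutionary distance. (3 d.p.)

0.425

p = 172/530 ≈ 0.324528.
d = −(3/4) ln(1 − 4p/3) = −0.75 ln(1 − 0.432704) = −0.75 ln(0.567296)
  = −0.75 × (-0.566874) = 0.425156 substitutions/site.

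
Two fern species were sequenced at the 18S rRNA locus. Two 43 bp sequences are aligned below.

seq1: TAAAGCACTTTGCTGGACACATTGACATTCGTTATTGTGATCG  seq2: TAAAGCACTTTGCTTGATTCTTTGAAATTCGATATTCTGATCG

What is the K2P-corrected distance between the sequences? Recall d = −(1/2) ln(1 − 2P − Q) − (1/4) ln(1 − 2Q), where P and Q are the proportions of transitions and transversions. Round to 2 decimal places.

Of 43 sites, 1 differences are transitions and 6 are transversions, so P = 1/43 ≈ 0.023256 and Q = 6/43 ≈ 0.139535.
Under the Kimura two-parameter model, d = −½ ln(1 − 2P − Q) − ¼ ln(1 − 2Q).
1 − 2P − Q = 0.813953, giving −½ ln(0.813953) = 0.102926.
1 − 2Q = 0.72093, giving −¼ ln(0.72093) = 0.081803.
d = 0.102926 + 0.081803 = 0.184729.

0.18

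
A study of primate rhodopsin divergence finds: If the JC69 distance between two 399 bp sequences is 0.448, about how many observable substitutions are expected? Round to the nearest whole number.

Invert JC69: p = (3/4)(1 − e^(−4d/3)) = 0.75 × (1 − e^(-0.597333)) = 0.75 × (1 − 0.550277) = 0.337292.
Expected differing sites = pL ≈ 0.337292 × 399 = 134.579508 ≈ 135.

135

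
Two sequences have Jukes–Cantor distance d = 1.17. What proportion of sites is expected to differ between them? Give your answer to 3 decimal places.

0.592

p = (3/4)(1 − e^(−4d/3)) = 0.75 × (1 − e^(-1.56)) = 0.75 × (1 − 0.210136) = 0.592398.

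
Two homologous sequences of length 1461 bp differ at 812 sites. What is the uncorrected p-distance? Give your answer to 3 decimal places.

0.556

p = 812/1461 = 0.555783… ≈ 0.556 (to 3 d.p.).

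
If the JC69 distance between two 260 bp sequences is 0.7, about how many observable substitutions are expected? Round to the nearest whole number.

118

Invert JC69: p = (3/4)(1 − e^(−4d/3)) = 0.75 × (1 − e^(-0.933333)) = 0.75 × (1 − 0.393241) = 0.455069.
Expected differing sites = pL ≈ 0.455069 × 260 = 118.31794 ≈ 118.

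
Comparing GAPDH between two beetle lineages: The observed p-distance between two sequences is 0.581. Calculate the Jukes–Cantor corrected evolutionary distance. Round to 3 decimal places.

1.118

d = −(3/4) ln(1 − 4p/3) = −0.75 ln(1 − 0.774667) = −0.75 ln(0.225333)
  = −0.75 × (-1.490176) = 1.117632 substitutions/site.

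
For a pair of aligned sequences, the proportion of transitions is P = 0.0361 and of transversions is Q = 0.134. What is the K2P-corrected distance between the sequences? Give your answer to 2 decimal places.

0.19

Under the Kimura two-parameter model, d = −½ ln(1 − 2P − Q) − ¼ ln(1 − 2Q).
1 − 2P − Q = 0.7938, giving −½ ln(0.7938) = 0.115462.
1 − 2Q = 0.732, giving −¼ ln(0.732) = 0.077994.
d = 0.115462 + 0.077994 = 0.193456.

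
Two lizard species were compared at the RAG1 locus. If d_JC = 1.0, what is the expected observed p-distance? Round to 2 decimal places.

p = (3/4)(1 − e^(−4d/3)) = 0.75 × (1 − e^(-1.333333)) = 0.75 × (1 − 0.263597) = 0.552302.

0.55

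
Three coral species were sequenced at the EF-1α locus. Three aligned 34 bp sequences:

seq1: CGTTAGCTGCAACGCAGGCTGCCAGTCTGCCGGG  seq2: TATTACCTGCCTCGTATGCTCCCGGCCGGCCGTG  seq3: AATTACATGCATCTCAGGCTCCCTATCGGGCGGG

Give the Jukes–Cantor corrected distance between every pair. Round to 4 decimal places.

seq1–seq2: 12/34 sites differ → p ≈ 0.352941, d = −0.75 ln(1 − 0.470588) = 0.476991 ≈ 0.4770.
seq1–seq3: 11/34 sites differ → p ≈ 0.323529, d = −0.75 ln(1 − 0.431372) = 0.423397 ≈ 0.4234.
seq2–seq3: 11/34 sites differ → p ≈ 0.323529, d = −0.75 ln(1 − 0.431372) = 0.423397 ≈ 0.4234.

d(seq1,seq2) = 0.4770, d(seq1,seq3) = 0.4234, d(seq2,seq3) = 0.4234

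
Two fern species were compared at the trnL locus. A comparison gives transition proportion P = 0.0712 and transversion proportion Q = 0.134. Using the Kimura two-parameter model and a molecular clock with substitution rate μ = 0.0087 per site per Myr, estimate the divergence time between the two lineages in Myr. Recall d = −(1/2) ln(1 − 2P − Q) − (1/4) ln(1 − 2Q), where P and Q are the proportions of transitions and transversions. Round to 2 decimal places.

Under the Kimura two-parameter model, d = −½ ln(1 − 2P − Q) − ¼ ln(1 − 2Q).
1 − 2P − Q = 0.7236, giving −½ ln(0.7236) = 0.161758.
1 − 2Q = 0.732, giving −¼ ln(0.732) = 0.077994.
d = 0.161758 + 0.077994 = 0.239752.
Under a molecular clock d = 2μt, so t = d/(2μ) = 0.239752 / (2 × 0.0087) = 13.78 Myr.

13.78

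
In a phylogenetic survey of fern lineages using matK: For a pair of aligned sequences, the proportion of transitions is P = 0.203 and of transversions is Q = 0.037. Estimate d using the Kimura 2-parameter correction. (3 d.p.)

0.312

Under the Kimura two-parameter model, d = −½ ln(1 − 2P − Q) − ¼ ln(1 − 2Q).
1 − 2P − Q = 0.557, giving −½ ln(0.557) = 0.292595.
1 − 2Q = 0.926, giving −¼ ln(0.926) = 0.019220.
d = 0.292595 + 0.019220 = 0.311815.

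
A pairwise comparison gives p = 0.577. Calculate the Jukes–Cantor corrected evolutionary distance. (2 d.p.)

1.10

d = −(3/4) ln(1 − 4p/3) = −0.75 ln(1 − 0.769333) = −0.75 ln(0.230667)
  = −0.75 × (-1.466780) = 1.100085 substitutions/site.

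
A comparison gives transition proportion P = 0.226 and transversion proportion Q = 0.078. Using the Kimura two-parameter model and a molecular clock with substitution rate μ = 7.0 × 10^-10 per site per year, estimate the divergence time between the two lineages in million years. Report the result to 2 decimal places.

Under the Kimura two-parameter model, d = −½ ln(1 − 2P − Q) − ¼ ln(1 − 2Q).
1 − 2P − Q = 0.47, giving −½ ln(0.47) = 0.377511.
1 − 2Q = 0.844, giving −¼ ln(0.844) = 0.042401.
d = 0.377511 + 0.042401 = 0.419912.
Under a molecular clock d = 2μt, so t = d/(2μ) = 0.419912 / (2 × 7.0 × 10^-10) = 299.94 million years.

299.94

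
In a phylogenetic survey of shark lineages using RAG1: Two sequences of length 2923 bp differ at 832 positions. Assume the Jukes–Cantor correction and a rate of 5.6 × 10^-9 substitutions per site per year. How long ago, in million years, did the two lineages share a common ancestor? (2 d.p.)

31.96

p = 832/2923 ≈ 0.284639.
d = −(3/4) ln(1 − 4p/3) = −0.75 ln(1 − 0.379519) = −0.75 ln(0.620481)
  = −0.75 × (-0.477260) = 0.357945 substitutions/site.
Under a molecular clock d = 2μt, so t = d/(2μ) = 0.357945 / (2 × 5.6 × 10^-9) = 31.96 million years.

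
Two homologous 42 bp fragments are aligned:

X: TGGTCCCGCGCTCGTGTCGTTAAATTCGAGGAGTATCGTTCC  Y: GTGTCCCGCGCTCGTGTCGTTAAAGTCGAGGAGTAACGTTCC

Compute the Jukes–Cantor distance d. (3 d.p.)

0.102

The sequences differ at 4 of 42 sites (1, 2, 25, 36), so p = 4/42 ≈ 0.095238.
d = −(3/4) ln(1 − 4p/3) = −0.75 ln(1 − 0.126984) = −0.75 ln(0.873016)
  = −0.75 × (-0.135801) = 0.101851 substitutions/site.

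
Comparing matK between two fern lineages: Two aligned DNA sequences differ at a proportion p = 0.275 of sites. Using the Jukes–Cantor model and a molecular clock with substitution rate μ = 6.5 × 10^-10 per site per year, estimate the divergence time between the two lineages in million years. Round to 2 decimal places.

263.51

d = −(3/4) ln(1 − 4p/3) = −0.75 ln(1 − 0.366667) = −0.75 ln(0.633333)
  = −0.75 × (-0.456759) = 0.342569 substitutions/site.
Under a molecular clock d = 2μt, so t = d/(2μ) = 0.342569 / (2 × 6.5 × 10^-10) = 263.51 million years.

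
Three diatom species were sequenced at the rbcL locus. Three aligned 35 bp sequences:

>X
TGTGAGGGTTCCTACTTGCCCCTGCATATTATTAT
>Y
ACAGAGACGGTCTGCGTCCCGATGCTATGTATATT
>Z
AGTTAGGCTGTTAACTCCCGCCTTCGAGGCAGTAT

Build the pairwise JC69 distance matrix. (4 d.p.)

d(X,Y) = 0.9650, d(X,Z) = 0.7823, d(Y,Z) = 1.0763

X–Y: 19/35 sites differ → p ≈ 0.542857, d = −0.75 ln(1 − 0.723809) = 0.964997 ≈ 0.9650.
X–Z: 17/35 sites differ → p ≈ 0.485714, d = −0.75 ln(1 − 0.647619) = 0.782282 ≈ 0.7823.
Y–Z: 20/35 sites differ → p ≈ 0.571429, d = −0.75 ln(1 − 0.761905) = 1.076314 ≈ 1.0763.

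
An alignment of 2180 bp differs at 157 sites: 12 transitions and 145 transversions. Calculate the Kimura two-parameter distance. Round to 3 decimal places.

0.076

P = 12/2180 ≈ 0.005505 and Q = 145/2180 ≈ 0.066514.
Under the Kimura two-parameter model, d = −½ ln(1 − 2P − Q) − ¼ ln(1 − 2Q).
1 − 2P − Q = 0.922476, giving −½ ln(0.922476) = 0.040347.
1 − 2Q = 0.866972, giving −¼ ln(0.866972) = 0.035687.
d = 0.040347 + 0.035687 = 0.076034.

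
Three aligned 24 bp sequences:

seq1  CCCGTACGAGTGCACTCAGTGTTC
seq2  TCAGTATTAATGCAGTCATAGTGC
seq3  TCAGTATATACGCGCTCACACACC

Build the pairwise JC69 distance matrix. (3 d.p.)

seq1–seq2: 9/24 sites differ → p = 0.375, d = −0.75 ln(1 − 0.5) = 0.519860 ≈ 0.520.
seq1–seq3: 13/24 sites differ → p ≈ 0.541667, d = −0.75 ln(1 − 0.722223) = 0.960702 ≈ 0.961.
seq2–seq3: 9/24 sites differ → p = 0.375, d = −0.75 ln(1 − 0.5) = 0.519860 ≈ 0.520.

d(seq1,seq2) = 0.520, d(seq1,seq3) = 0.961, d(seq2,seq3) = 0.520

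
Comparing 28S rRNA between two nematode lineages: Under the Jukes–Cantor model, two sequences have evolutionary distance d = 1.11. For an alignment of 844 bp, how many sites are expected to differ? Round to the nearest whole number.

489

Invert JC69: p = (3/4)(1 − e^(−4d/3)) = 0.75 × (1 − e^(-1.48)) = 0.75 × (1 − 0.227638) = 0.579272.
Expected differing sites = pL ≈ 0.579272 × 844 = 488.905568 ≈ 489.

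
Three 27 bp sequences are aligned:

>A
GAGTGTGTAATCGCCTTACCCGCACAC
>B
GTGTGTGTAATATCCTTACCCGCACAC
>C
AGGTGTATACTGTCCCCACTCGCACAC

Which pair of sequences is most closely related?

A–B: 3/27 differ, p = 0.111, d = 0.120.
A–C: 9/27 differ, p = 0.333, d = 0.441.
B–C: 8/27 differ, p = 0.296, d = 0.377.
The smallest distance is between A and B.

A and B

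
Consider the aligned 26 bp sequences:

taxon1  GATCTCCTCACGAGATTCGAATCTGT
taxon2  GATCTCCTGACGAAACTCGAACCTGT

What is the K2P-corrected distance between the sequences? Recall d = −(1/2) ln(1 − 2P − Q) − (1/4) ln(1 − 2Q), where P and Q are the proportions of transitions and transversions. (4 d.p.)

Of 26 sites, 3 differences are transitions and 1 are transversions, so P = 3/26 ≈ 0.115385 and Q = 1/26 ≈ 0.038462.
Under the Kimura two-parameter model, d = −½ ln(1 − 2P − Q) − ¼ ln(1 − 2Q).
1 − 2P − Q = 0.730768, giving −½ ln(0.730768) = 0.156830.
1 − 2Q = 0.923076, giving −¼ ln(0.923076) = 0.020011.
d = 0.156830 + 0.020011 = 0.176841.

0.1768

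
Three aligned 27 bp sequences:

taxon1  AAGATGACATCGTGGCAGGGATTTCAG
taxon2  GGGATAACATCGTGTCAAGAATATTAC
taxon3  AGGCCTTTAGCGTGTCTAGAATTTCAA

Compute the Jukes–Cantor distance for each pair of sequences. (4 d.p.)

d(taxon1,taxon2) = 0.4408, d(taxon1,taxon3) = 0.6735, d(taxon2,taxon3) = 0.5876

taxon1–taxon2: 9/27 sites differ → p ≈ 0.333333, d = −0.75 ln(1 − 0.444444) = 0.440839 ≈ 0.4408.
taxon1–taxon3: 12/27 sites differ → p ≈ 0.444444, d = −0.75 ln(1 − 0.592592) = 0.673455 ≈ 0.6735.
taxon2–taxon3: 11/27 sites differ → p ≈ 0.407407, d = −0.75 ln(1 − 0.543209) = 0.587647 ≈ 0.5876.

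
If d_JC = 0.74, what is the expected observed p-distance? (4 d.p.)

p = (3/4)(1 − e^(−4d/3)) = 0.75 × (1 − e^(-0.986667)) = 0.75 × (1 − 0.372817) = 0.470387.

0.4704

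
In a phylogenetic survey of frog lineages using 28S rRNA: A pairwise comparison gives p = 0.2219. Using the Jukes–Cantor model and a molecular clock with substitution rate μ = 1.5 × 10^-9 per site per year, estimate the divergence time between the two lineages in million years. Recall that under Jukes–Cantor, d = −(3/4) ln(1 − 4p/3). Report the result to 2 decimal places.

87.70

d = −(3/4) ln(1 − 4p/3) = −0.75 ln(1 − 0.295867) = −0.75 ln(0.704133)
  = −0.75 × (-0.350788) = 0.263091 substitutions/site.
Under a molecular clock d = 2μt, so t = d/(2μ) = 0.263091 / (2 × 1.5 × 10^-9) = 87.70 million years.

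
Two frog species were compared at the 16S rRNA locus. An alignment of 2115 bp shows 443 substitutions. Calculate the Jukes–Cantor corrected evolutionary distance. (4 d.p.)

p = 443/2115 ≈ 0.209456.
d = −(3/4) ln(1 − 4p/3) = −0.75 ln(1 − 0.279275) = −0.75 ln(0.720725)
  = −0.75 × (-0.327498) = 0.245624 substitutions/site.

0.2456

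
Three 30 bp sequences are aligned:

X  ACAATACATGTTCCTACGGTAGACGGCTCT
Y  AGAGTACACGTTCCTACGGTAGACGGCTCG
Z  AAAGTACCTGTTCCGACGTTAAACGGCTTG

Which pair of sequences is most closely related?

X–Y: 4/30 differ, p = 0.133, d = 0.147.
X–Z: 8/30 differ, p = 0.267, d = 0.330.
Y–Z: 7/30 differ, p = 0.233, d = 0.280.
The smallest distance is between X and Y.

X and Y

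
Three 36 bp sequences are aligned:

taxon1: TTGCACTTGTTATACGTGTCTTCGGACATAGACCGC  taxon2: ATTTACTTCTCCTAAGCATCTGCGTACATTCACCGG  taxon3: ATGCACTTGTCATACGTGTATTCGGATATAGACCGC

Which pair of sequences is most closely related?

taxon1 and taxon3

taxon1–taxon2: 14/36 differ, p = 0.389, d = 0.548.
taxon1–taxon3: 4/36 differ, p = 0.111, d = 0.120.
taxon2–taxon3: 14/36 differ, p = 0.389, d = 0.548.
The smallest distance is between taxon1 and taxon3.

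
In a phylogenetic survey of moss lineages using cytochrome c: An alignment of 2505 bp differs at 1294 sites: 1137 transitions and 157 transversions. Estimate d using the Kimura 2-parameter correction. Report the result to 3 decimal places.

P = 1137/2505 ≈ 0.453892 and Q = 157/2505 ≈ 0.062675.
Under the Kimura two-parameter model, d = −½ ln(1 − 2P − Q) − ¼ ln(1 − 2Q).
1 − 2P − Q = 0.029541, giving −½ ln(0.029541) = 1.760988.
1 − 2Q = 0.87465, giving −¼ ln(0.87465) = 0.033483.
d = 1.760988 + 0.033483 = 1.794471.

1.794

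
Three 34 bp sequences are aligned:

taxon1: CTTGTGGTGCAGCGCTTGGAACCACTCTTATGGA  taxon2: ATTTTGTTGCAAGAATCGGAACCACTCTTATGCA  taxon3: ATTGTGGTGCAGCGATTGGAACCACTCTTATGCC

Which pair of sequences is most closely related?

taxon1 and taxon3

taxon1–taxon2: 9/34 differ, p = 0.265, d = 0.326.
taxon1–taxon3: 4/34 differ, p = 0.118, d = 0.128.
taxon2–taxon3: 7/34 differ, p = 0.206, d = 0.241.
The smallest distance is between taxon1 and taxon3.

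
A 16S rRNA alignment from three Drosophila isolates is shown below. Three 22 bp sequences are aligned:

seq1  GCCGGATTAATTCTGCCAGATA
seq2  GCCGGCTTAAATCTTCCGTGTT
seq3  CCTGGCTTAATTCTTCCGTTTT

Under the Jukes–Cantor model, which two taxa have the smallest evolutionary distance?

seq2 and seq3

seq1–seq2: 7/22 differ, p = 0.318, d = 0.414.
seq1–seq3: 8/22 differ, p = 0.364, d = 0.497.
seq2–seq3: 4/22 differ, p = 0.182, d = 0.208.
The smallest distance is between seq2 and seq3.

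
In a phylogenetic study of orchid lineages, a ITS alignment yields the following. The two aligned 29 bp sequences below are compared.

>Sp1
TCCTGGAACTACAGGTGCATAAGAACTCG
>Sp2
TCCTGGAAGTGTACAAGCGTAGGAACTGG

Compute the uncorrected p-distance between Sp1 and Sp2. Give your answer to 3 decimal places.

The sequences differ at 9 of 29 positions (sites 9, 11, 12, 14, 15, 16, 19, 22, 28).
p = 9/29 = 0.310344… ≈ 0.310 (to 3 d.p.).

0.310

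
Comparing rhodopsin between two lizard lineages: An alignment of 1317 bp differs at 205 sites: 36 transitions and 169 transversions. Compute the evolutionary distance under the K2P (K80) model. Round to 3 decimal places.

0.175

P = 36/1317 ≈ 0.027335 and Q = 169/1317 ≈ 0.128322.
Under the Kimura two-parameter model, d = −½ ln(1 − 2P − Q) − ¼ ln(1 − 2Q).
1 − 2P − Q = 0.817008, giving −½ ln(0.817008) = 0.101053.
1 − 2Q = 0.743356, giving −¼ ln(0.743356) = 0.074145.
d = 0.101053 + 0.074145 = 0.175198.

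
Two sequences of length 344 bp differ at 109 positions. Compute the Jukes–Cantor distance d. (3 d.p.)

0.412

p = 109/344 ≈ 0.31686.
d = −(3/4) ln(1 − 4p/3) = −0.75 ln(1 − 0.42248) = −0.75 ln(0.57752)
  = −0.75 × (-0.549012) = 0.411759 substitutions/site.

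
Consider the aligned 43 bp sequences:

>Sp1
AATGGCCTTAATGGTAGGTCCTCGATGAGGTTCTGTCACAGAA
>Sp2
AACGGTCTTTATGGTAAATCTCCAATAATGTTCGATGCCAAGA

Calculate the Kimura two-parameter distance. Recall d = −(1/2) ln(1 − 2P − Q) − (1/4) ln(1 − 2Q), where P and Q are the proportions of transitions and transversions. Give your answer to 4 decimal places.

0.5605

Of 43 sites, 11 differences are transitions and 5 are transversions, so P = 11/43 ≈ 0.255814 and Q = 5/43 ≈ 0.116279.
Under the Kimura two-parameter model, d = −½ ln(1 − 2P − Q) − ¼ ln(1 − 2Q).
1 − 2P − Q = 0.372093, giving −½ ln(0.372093) = 0.494306.
1 − 2Q = 0.767442, giving −¼ ln(0.767442) = 0.066173.
d = 0.494306 + 0.066173 = 0.560479.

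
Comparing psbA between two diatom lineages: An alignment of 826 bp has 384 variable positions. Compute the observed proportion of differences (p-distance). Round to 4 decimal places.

p = 384/826 = 0.464891… ≈ 0.4649 (to 4 d.p.).

0.4649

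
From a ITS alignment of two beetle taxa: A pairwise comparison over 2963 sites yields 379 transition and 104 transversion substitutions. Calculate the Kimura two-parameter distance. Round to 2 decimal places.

P = 379/2963 ≈ 0.127911 and Q = 104/2963 ≈ 0.0351.
Under the Kimura two-parameter model, d = −½ ln(1 − 2P − Q) − ¼ ln(1 − 2Q).
1 − 2P − Q = 0.709078, giving −½ ln(0.709078) = 0.171895.
1 − 2Q = 0.9298, giving −¼ ln(0.9298) = 0.018196.
d = 0.171895 + 0.018196 = 0.190091.

0.19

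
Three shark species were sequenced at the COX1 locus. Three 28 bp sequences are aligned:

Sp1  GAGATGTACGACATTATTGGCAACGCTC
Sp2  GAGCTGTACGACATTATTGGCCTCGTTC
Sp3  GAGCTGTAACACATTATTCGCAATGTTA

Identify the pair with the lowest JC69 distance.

Sp1–Sp2: 4/28 differ, p = 0.143, d = 0.158.
Sp1–Sp3: 7/28 differ, p = 0.250, d = 0.304.
Sp2–Sp3: 7/28 differ, p = 0.250, d = 0.304.
The smallest distance is between Sp1 and Sp2.

Sp1 and Sp2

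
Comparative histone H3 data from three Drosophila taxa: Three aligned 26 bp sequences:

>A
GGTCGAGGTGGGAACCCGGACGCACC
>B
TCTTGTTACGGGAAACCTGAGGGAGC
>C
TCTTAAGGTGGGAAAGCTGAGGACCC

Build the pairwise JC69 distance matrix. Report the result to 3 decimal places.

d(A,B) = 0.717, d(A,C) = 0.539, d(B,C) = 0.464

A–B: 12/26 sites differ → p ≈ 0.461538, d = −0.75 ln(1 − 0.615384) = 0.716632 ≈ 0.717.
A–C: 10/26 sites differ → p ≈ 0.384615, d = −0.75 ln(1 − 0.51282) = 0.539341 ≈ 0.539.
B–C: 9/26 sites differ → p ≈ 0.346154, d = −0.75 ln(1 − 0.461539) = 0.464280 ≈ 0.464.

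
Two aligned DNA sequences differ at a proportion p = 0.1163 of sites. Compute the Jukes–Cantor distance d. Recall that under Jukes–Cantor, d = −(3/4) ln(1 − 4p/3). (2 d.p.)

d = −(3/4) ln(1 − 4p/3) = −0.75 ln(1 − 0.155067) = −0.75 ln(0.844933)
  = −0.75 × (-0.168498) = 0.126374 substitutions/site.

0.13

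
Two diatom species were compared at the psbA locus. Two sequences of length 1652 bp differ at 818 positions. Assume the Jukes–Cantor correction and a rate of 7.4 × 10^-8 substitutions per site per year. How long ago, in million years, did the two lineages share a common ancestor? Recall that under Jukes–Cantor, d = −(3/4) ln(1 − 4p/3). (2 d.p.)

5.47

p = 818/1652 ≈ 0.495157.
d = −(3/4) ln(1 − 4p/3) = −0.75 ln(1 − 0.660209) = −0.75 ln(0.339791)
  = −0.75 × (-1.079425) = 0.809569 substitutions/site.
Under a molecular clock d = 2μt, so t = d/(2μ) = 0.809569 / (2 × 7.4 × 10^-8) = 5.47 million years.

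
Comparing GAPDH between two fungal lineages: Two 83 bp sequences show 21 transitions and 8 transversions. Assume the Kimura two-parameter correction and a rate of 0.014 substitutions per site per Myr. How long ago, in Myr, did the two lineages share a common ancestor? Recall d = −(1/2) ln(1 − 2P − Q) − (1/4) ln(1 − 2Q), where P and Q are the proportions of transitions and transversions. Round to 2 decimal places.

18.38

P = 21/83 ≈ 0.253012 and Q = 8/83 ≈ 0.096386.
Under the Kimura two-parameter model, d = −½ ln(1 − 2P − Q) − ¼ ln(1 − 2Q).
1 − 2P − Q = 0.39759, giving −½ ln(0.39759) = 0.461167.
1 − 2Q = 0.807228, giving −¼ ln(0.807228) = 0.053537.
d = 0.461167 + 0.053537 = 0.514704.
Under a molecular clock d = 2μt, so t = d/(2μ) = 0.514704 / (2 × 0.014) = 18.38 Myr.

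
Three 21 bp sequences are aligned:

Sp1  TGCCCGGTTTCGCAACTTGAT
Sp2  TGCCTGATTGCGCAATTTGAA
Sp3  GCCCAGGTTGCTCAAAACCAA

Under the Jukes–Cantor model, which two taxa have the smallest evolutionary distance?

Sp1 and Sp2

Sp1–Sp2: 5/21 differ, p = 0.238, d = 0.286.
Sp1–Sp3: 10/21 differ, p = 0.476, d = 0.756.
Sp2–Sp3: 9/21 differ, p = 0.429, d = 0.635.
The smallest distance is between Sp1 and Sp2.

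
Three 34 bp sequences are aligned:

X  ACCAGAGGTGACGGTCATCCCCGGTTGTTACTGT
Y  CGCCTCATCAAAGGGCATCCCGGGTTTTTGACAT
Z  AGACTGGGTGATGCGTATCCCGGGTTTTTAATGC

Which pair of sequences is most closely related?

X–Y: 17/34 differ, p = 0.500, d = 0.824.
X–Z: 13/34 differ, p = 0.382, d = 0.535.
Y–Z: 14/34 differ, p = 0.412, d = 0.597.
The smallest distance is between X and Z.

X and Z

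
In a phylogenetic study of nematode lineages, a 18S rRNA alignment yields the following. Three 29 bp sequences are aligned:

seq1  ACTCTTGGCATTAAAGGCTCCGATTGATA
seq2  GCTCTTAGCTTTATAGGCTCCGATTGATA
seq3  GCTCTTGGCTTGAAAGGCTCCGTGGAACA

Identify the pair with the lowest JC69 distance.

seq1 and seq2

seq1–seq2: 4/29 differ, p = 0.138, d = 0.152.
seq1–seq3: 8/29 differ, p = 0.276, d = 0.344.
seq2–seq3: 8/29 differ, p = 0.276, d = 0.344.
The smallest distance is between seq1 and seq2.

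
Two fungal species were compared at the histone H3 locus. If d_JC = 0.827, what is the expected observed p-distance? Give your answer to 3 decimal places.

0.501

p = (3/4)(1 − e^(−4d/3)) = 0.75 × (1 − e^(-1.102667)) = 0.75 × (1 − 0.331984) = 0.501012.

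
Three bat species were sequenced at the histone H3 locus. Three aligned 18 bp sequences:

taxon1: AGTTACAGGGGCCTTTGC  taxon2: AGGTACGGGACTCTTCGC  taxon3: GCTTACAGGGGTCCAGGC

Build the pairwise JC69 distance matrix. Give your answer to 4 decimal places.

d(taxon1,taxon2) = 0.4408, d(taxon1,taxon3) = 0.4408, d(taxon2,taxon3) = 0.8240

taxon1–taxon2: 6/18 sites differ → p ≈ 0.333333, d = −0.75 ln(1 − 0.444444) = 0.440839 ≈ 0.4408.
taxon1–taxon3: 6/18 sites differ → p ≈ 0.333333, d = −0.75 ln(1 − 0.444444) = 0.440839 ≈ 0.4408.
taxon2–taxon3: 9/18 sites differ → p = 0.5, d = −0.75 ln(1 − 0.666667) = 0.823960 ≈ 0.8240.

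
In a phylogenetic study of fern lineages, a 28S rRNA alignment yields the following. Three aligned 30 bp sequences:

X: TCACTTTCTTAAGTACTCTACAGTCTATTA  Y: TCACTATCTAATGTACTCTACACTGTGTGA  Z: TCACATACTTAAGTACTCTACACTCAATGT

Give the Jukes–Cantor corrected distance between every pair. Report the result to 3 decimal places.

X–Y: 7/30 sites differ → p ≈ 0.233333, d = −0.75 ln(1 − 0.311111) = 0.279506 ≈ 0.280.
X–Z: 6/30 sites differ → p = 0.2, d = −0.75 ln(1 − 0.266667) = 0.232617 ≈ 0.233.
Y–Z: 9/30 sites differ → p = 0.3, d = −0.75 ln(1 − 0.4) = 0.383119 ≈ 0.383.

d(X,Y) = 0.280, d(X,Z) = 0.233, d(Y,Z) = 0.383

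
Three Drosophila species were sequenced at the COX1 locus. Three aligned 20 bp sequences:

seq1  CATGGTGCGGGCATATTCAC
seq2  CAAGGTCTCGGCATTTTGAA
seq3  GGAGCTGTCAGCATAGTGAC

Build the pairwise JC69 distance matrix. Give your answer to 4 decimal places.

d(seq1,seq2) = 0.4715, d(seq1,seq3) = 0.6872, d(seq2,seq3) = 0.5716

seq1–seq2: 7/20 sites differ → p = 0.35, d = −0.75 ln(1 − 0.466667) = 0.471457 ≈ 0.4715.
seq1–seq3: 9/20 sites differ → p = 0.45, d = −0.75 ln(1 − 0.6) = 0.687218 ≈ 0.6872.
seq2–seq3: 8/20 sites differ → p = 0.4, d = −0.75 ln(1 − 0.533333) = 0.571605 ≈ 0.5716.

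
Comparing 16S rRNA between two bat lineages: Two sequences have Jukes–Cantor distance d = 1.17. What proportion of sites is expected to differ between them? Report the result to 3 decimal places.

p = (3/4)(1 − e^(−4d/3)) = 0.75 × (1 − e^(-1.56)) = 0.75 × (1 − 0.210136) = 0.592398.

0.592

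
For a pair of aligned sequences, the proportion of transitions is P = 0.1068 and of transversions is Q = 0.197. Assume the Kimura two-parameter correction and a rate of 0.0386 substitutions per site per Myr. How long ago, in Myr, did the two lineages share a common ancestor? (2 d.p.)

Under the Kimura two-parameter model, d = −½ ln(1 − 2P − Q) − ¼ ln(1 − 2Q).
1 − 2P − Q = 0.5894, giving −½ ln(0.5894) = 0.264325.
1 − 2Q = 0.606, giving −¼ ln(0.606) = 0.125219.
d = 0.264325 + 0.125219 = 0.389544.
Under a molecular clock d = 2μt, so t = d/(2μ) = 0.389544 / (2 × 0.0386) = 5.05 Myr.

5.05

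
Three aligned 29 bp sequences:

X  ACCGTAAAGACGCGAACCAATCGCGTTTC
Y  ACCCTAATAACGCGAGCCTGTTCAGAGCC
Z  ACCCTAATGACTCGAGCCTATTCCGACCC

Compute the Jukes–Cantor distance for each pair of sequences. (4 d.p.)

X–Y: 12/29 sites differ → p ≈ 0.413793, d = −0.75 ln(1 − 0.551724) = 0.601760 ≈ 0.6018.
X–Z: 10/29 sites differ → p ≈ 0.344828, d = −0.75 ln(1 − 0.459771) = 0.461822 ≈ 0.4618.
Y–Z: 5/29 sites differ → p ≈ 0.172414, d = −0.75 ln(1 − 0.229885) = 0.195912 ≈ 0.1959.

d(X,Y) = 0.6018, d(X,Z) = 0.4618, d(Y,Z) = 0.1959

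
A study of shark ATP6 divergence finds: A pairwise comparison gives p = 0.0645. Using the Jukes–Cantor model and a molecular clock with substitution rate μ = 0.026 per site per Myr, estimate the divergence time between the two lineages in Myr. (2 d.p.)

d = −(3/4) ln(1 − 4p/3) = −0.75 ln(1 − 0.086) = −0.75 ln(0.914)
  = −0.75 × (-0.089925) = 0.067444 substitutions/site.
Under a molecular clock d = 2μt, so t = d/(2μ) = 0.067444 / (2 × 0.026) = 1.30 Myr.

1.30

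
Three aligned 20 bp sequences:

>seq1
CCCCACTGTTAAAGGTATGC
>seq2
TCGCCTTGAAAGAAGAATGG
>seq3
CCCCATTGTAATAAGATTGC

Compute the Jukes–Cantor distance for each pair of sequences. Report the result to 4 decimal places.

d(seq1,seq2) = 0.8240, d(seq1,seq3) = 0.3831, d(seq2,seq3) = 0.4715

seq1–seq2: 10/20 sites differ → p = 0.5, d = −0.75 ln(1 − 0.666667) = 0.823960 ≈ 0.8240.
seq1–seq3: 6/20 sites differ → p = 0.3, d = −0.75 ln(1 − 0.4) = 0.383119 ≈ 0.3831.
seq2–seq3: 7/20 sites differ → p = 0.35, d = −0.75 ln(1 − 0.466667) = 0.471457 ≈ 0.4715.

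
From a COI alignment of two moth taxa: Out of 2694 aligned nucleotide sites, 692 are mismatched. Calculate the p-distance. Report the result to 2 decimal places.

p = 692/2694 = 0.256867… ≈ 0.26 (to 2 d.p.).

0.26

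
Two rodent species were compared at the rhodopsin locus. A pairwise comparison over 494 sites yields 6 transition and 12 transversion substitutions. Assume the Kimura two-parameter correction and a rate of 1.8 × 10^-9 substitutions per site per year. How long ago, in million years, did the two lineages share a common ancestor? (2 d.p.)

10.38

P = 6/494 ≈ 0.012146 and Q = 12/494 ≈ 0.024291.
Under the Kimura two-parameter model, d = −½ ln(1 − 2P − Q) − ¼ ln(1 − 2Q).
1 − 2P − Q = 0.951417, giving −½ ln(0.951417) = 0.024901.
1 − 2Q = 0.951418, giving −¼ ln(0.951418) = 0.012450.
d = 0.024901 + 0.012450 = 0.037351.
Under a molecular clock d = 2μt, so t = d/(2μ) = 0.037351 / (2 × 1.8 × 10^-9) = 10.38 million years.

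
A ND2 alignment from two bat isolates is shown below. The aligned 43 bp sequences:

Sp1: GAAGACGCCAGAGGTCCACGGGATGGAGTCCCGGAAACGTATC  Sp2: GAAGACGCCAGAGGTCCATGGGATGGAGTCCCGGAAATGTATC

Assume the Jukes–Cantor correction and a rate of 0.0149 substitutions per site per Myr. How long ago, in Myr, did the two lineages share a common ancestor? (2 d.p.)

The sequences differ at 2 of 43 sites (19, 38), so p = 2/43 ≈ 0.046512.
d = −(3/4) ln(1 − 4p/3) = −0.75 ln(1 − 0.062016) = −0.75 ln(0.937984)
  = −0.75 × (-0.064022) = 0.048017 substitutions/site.
Under a molecular clock d = 2μt, so t = d/(2μ) = 0.048017 / (2 × 0.0149) = 1.61 Myr.

1.61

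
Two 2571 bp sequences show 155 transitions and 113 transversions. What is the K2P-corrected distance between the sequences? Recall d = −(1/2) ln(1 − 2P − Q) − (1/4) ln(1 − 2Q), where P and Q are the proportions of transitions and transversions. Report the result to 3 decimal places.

P = 155/2571 ≈ 0.060288 and Q = 113/2571 ≈ 0.043952.
Under the Kimura two-parameter model, d = −½ ln(1 − 2P − Q) − ¼ ln(1 − 2Q).
1 − 2P − Q = 0.835472, giving −½ ln(0.835472) = 0.089879.
1 − 2Q = 0.912096, giving −¼ ln(0.912096) = 0.023003.
d = 0.089879 + 0.023003 = 0.112882.

0.113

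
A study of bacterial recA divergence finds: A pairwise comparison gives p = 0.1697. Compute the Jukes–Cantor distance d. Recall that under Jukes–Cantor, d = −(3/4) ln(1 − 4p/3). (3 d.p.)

d = −(3/4) ln(1 − 4p/3) = −0.75 ln(1 − 0.226267) = −0.75 ln(0.773733)
  = −0.75 × (-0.256528) = 0.192396 substitutions/site.

0.192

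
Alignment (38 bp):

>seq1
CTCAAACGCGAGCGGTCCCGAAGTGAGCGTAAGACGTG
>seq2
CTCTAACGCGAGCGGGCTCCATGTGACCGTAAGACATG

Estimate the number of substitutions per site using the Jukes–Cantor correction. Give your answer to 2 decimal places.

0.21

The sequences differ at 7 of 38 sites (4, 16, 18, 20, 22, 27, 36), so p = 7/38 ≈ 0.184211.
d = −(3/4) ln(1 − 4p/3) = −0.75 ln(1 − 0.245615) = −0.75 ln(0.754385)
  = −0.75 × (-0.281852) = 0.211389 substitutions/site.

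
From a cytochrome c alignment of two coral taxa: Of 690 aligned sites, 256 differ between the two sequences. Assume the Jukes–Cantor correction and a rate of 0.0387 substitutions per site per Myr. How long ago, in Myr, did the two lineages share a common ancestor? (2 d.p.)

p = 256/690 ≈ 0.371014.
d = −(3/4) ln(1 − 4p/3) = −0.75 ln(1 − 0.494685) = −0.75 ln(0.505315)
  = −0.75 × (-0.682573) = 0.511930 substitutions/site.
Under a molecular clock d = 2μt, so t = d/(2μ) = 0.511930 / (2 × 0.0387) = 6.61 Myr.

6.61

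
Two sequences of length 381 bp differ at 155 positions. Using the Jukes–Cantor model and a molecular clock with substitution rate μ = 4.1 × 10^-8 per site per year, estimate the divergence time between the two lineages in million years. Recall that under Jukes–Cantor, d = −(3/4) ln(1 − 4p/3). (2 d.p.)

p = 155/381 ≈ 0.406824.
d = −(3/4) ln(1 − 4p/3) = −0.75 ln(1 − 0.542432) = −0.75 ln(0.457568)
  = −0.75 × (-0.781830) = 0.586373 substitutions/site.
Under a molecular clock d = 2μt, so t = d/(2μ) = 0.586373 / (2 × 4.1 × 10^-8) = 7.15 million years.

7.15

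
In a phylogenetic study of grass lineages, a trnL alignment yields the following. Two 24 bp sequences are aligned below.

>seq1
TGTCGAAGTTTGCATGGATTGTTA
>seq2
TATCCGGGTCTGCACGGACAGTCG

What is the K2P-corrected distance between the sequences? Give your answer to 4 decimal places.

Of 24 sites, 8 differences are transitions and 2 are transversions, so P = 8/24 ≈ 0.333333 and Q = 2/24 ≈ 0.083333.
Under the Kimura two-parameter model, d = −½ ln(1 − 2P − Q) − ¼ ln(1 − 2Q).
1 − 2P − Q = 0.250001, giving −½ ln(0.250001) = 0.693145.
1 − 2Q = 0.833334, giving −¼ ln(0.833334) = 0.045580.
d = 0.693145 + 0.045580 = 0.738725.

0.7387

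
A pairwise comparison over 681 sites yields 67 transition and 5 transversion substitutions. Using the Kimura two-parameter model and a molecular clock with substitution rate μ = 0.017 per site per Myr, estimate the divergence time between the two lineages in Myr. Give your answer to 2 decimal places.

3.47

P = 67/681 ≈ 0.098385 and Q = 5/681 ≈ 0.007342.
Under the Kimura two-parameter model, d = −½ ln(1 − 2P − Q) − ¼ ln(1 − 2Q).
1 − 2P − Q = 0.795888, giving −½ ln(0.795888) = 0.114148.
1 − 2Q = 0.985316, giving −¼ ln(0.985316) = 0.003698.
d = 0.114148 + 0.003698 = 0.117846.
Under a molecular clock d = 2μt, so t = d/(2μ) = 0.117846 / (2 × 0.017) = 3.47 Myr.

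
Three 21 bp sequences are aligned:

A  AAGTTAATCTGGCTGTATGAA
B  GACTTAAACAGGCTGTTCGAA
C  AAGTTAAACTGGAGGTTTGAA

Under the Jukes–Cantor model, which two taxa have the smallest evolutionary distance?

A and C

A–B: 6/21 differ, p = 0.286, d = 0.360.
A–C: 4/21 differ, p = 0.190, d = 0.220.
B–C: 6/21 differ, p = 0.286, d = 0.360.
The smallest distance is between A and C.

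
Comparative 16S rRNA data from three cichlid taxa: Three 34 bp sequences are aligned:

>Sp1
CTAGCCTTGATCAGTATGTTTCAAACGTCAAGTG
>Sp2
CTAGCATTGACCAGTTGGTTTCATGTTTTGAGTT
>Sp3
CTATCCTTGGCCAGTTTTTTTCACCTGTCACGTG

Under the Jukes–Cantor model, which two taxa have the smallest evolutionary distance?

Sp1 and Sp3

Sp1–Sp2: 11/34 differ, p = 0.324, d = 0.423.
Sp1–Sp3: 9/34 differ, p = 0.265, d = 0.326.
Sp2–Sp3: 12/34 differ, p = 0.353, d = 0.477.
The smallest distance is between Sp1 and Sp3.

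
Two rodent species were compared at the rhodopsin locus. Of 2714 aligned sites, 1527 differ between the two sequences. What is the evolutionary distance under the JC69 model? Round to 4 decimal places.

1.0403

p = 1527/2714 ≈ 0.562638.
d = −(3/4) ln(1 − 4p/3) = −0.75 ln(1 − 0.750184) = −0.75 ln(0.249816)
  = −0.75 × (-1.387031) = 1.040273 substitutions/site.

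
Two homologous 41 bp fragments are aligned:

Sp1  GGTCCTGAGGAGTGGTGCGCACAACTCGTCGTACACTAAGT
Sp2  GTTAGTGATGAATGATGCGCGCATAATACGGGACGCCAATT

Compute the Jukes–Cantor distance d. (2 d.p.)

The sequences differ at 18 of 41 sites, so p = 18/41 ≈ 0.439024.
d = −(3/4) ln(1 − 4p/3) = −0.75 ln(1 − 0.585365) = −0.75 ln(0.414635)
  = −0.75 × (-0.880357) = 0.660268 substitutions/site.

0.66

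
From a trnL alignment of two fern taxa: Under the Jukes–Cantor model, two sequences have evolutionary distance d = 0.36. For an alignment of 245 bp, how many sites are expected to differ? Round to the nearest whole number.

Invert JC69: p = (3/4)(1 − e^(−4d/3)) = 0.75 × (1 − e^(-0.48)) = 0.75 × (1 − 0.618783) = 0.285913.
Expected differing sites = pL ≈ 0.285913 × 245 = 70.048685 ≈ 70.

70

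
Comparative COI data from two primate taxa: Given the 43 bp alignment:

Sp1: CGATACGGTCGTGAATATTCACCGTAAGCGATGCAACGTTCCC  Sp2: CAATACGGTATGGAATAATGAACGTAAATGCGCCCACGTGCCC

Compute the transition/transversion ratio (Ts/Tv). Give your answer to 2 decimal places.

Transitions are A↔G and C↔T; transversions are all other mismatches.
Transitions: 3. Transversions: 11.
R = 3/11 = 0.272727… ≈ 0.27 (to 2 d.p.).

0.27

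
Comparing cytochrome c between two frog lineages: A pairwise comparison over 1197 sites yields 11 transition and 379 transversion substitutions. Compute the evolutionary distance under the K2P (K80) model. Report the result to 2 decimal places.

0.45

P = 11/1197 ≈ 0.00919 and Q = 379/1197 ≈ 0.316625.
Under the Kimura two-parameter model, d = −½ ln(1 − 2P − Q) − ¼ ln(1 − 2Q).
1 − 2P − Q = 0.664995, giving −½ ln(0.664995) = 0.203988.
1 − 2Q = 0.36675, giving −¼ ln(0.36675) = 0.250769.
d = 0.203988 + 0.250769 = 0.454757.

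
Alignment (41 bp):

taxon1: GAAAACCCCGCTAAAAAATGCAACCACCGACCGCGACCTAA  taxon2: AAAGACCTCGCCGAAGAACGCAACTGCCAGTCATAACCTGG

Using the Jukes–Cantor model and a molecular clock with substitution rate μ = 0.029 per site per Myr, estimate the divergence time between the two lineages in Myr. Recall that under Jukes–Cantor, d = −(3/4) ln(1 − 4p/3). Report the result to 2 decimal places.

The sequences differ at 17 of 41 sites, so p = 17/41 ≈ 0.414634.
d = −(3/4) ln(1 − 4p/3) = −0.75 ln(1 − 0.552845) = −0.75 ln(0.447155)
  = −0.75 × (-0.804850) = 0.603638 substitutions/site.
Under a molecular clock d = 2μt, so t = d/(2μ) = 0.603638 / (2 × 0.029) = 10.41 Myr.

10.41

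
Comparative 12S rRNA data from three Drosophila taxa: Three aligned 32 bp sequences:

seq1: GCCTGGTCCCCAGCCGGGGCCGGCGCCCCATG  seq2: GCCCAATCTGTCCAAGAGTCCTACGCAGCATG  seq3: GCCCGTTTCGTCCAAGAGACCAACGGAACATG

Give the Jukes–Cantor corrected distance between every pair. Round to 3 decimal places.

d(seq1,seq2) = 0.824, d(seq1,seq3) = 0.824, d(seq2,seq3) = 0.304

seq1–seq2: 16/32 sites differ → p = 0.5, d = −0.75 ln(1 − 0.666667) = 0.823960 ≈ 0.824.
seq1–seq3: 16/32 sites differ → p = 0.5, d = −0.75 ln(1 − 0.666667) = 0.823960 ≈ 0.824.
seq2–seq3: 8/32 sites differ → p = 0.25, d = −0.75 ln(1 − 0.333333) = 0.304098 ≈ 0.304.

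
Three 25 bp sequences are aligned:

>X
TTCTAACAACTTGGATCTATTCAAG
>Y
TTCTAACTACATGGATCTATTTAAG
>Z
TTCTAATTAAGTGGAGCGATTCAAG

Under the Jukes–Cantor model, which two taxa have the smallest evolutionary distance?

X–Y: 3/25 differ, p = 0.120, d = 0.131.
X–Z: 6/25 differ, p = 0.240, d = 0.289.
Y–Z: 6/25 differ, p = 0.240, d = 0.289.
The smallest distance is between X and Y.

X and Y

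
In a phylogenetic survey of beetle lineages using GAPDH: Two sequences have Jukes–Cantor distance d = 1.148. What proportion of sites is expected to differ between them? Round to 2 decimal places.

0.59

p = (3/4)(1 − e^(−4d/3)) = 0.75 × (1 − e^(-1.530667)) = 0.75 × (1 − 0.216391) = 0.587707.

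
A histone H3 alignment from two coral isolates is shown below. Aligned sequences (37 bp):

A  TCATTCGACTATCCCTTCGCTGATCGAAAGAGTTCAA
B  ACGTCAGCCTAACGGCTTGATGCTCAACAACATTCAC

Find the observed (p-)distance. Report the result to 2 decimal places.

0.49

The sequences differ at 18 of 37 positions.
p = 18/37 = 0.486486… ≈ 0.49 (to 2 d.p.).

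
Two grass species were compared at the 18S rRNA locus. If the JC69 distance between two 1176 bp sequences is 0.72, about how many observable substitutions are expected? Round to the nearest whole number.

Invert JC69: p = (3/4)(1 − e^(−4d/3)) = 0.75 × (1 − e^(-0.96)) = 0.75 × (1 − 0.382893) = 0.462830.
Expected differing sites = pL ≈ 0.462830 × 1176 = 544.28808 ≈ 544.

544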